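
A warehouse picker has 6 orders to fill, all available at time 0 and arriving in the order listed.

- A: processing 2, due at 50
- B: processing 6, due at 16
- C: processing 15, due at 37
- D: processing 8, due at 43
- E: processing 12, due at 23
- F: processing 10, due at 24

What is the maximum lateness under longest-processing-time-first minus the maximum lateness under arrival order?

6

LPT (decreasing processing time): C E F D B A.
C: 0→15, due 37, lateness -22
E: 15→27, due 23, lateness 4
F: 27→37, due 24, lateness 13
D: 37→45, due 43, lateness 2
B: 45→51, due 16, lateness 35
A: 51→53, due 50, lateness 3
Maximum = 35.
FIFO (arrival order): A B C D E F.
A: 0→2, due 50, lateness -48
B: 2→8, due 16, lateness -8
C: 8→23, due 37, lateness -14
D: 23→31, due 43, lateness -12
E: 31→43, due 23, lateness 20
F: 43→53, due 24, lateness 29
Maximum = 29.
Difference = 35 − 29 = 6.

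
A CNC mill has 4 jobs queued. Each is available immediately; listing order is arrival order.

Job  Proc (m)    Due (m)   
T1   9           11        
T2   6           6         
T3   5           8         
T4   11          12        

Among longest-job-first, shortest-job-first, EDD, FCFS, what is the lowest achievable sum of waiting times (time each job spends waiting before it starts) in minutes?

LPT (decreasing processing time): T4 T1 T2 T3.
T4: waits 0, runs 0→11
T1: waits 11, runs 11→20
T2: waits 20, runs 20→26
T3: waits 26, runs 26→31
Sum = 0+11+20+26 = 57.
SPT (increasing processing time): T3 T2 T1 T4.
T3: waits 0, runs 0→5
T2: waits 5, runs 5→11
T1: waits 11, runs 11→20
T4: waits 20, runs 20→31
Sum = 0+5+11+20 = 36.
EDD (increasing due date): T2 T3 T1 T4.
T2: waits 0, runs 0→6
T3: waits 6, runs 6→11
T1: waits 11, runs 11→20
T4: waits 20, runs 20→31
Sum = 0+6+11+20 = 37.
FIFO (arrival order): T1 T2 T3 T4.
T1: waits 0, runs 0→9
T2: waits 9, runs 9→15
T3: waits 15, runs 15→20
T4: waits 20, runs 20→31
Sum = 0+9+15+20 = 44.
LPT 57, SPT 36, EDD 37, FIFO 44 → minimum 36.

36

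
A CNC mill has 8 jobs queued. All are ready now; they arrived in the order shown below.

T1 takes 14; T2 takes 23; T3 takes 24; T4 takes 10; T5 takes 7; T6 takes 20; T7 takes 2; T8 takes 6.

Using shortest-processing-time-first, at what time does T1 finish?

SPT (increasing processing time): T7 T8 T5 T4 T1 T6 T2 T3.
T7: 0→2
T8: 2→8
T5: 8→15
T4: 15→25
T1: 25→39

39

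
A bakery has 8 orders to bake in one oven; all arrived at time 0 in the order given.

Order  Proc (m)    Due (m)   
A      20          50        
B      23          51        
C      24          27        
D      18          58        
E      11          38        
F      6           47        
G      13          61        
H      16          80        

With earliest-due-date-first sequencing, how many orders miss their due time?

5

EDD (increasing due date): C E F A B D G H.
C: 0→24, due 27, tardiness 0
E: 24→35, due 38, tardiness 0
F: 35→41, due 47, tardiness 0
A: 41→61, due 50, tardiness 11
B: 61→84, due 51, tardiness 33
D: 84→102, due 58, tardiness 44
G: 102→115, due 61, tardiness 54
H: 115→131, due 80, tardiness 51
Late orders: 5.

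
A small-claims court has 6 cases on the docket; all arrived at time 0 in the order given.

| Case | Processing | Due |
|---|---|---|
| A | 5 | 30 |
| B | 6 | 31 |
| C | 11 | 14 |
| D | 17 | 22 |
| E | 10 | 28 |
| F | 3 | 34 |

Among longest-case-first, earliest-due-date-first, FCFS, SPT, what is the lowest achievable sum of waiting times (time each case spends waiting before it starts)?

LPT (decreasing processing time): D C E B A F.
D: waits 0, runs 0→17
C: waits 17, runs 17→28
E: waits 28, runs 28→38
B: waits 38, runs 38→44
A: waits 44, runs 44→49
F: waits 49, runs 49→52
Sum = 0+17+28+38+44+49 = 176.
EDD (increasing due date): C D E A B F.
C: waits 0, runs 0→11
D: waits 11, runs 11→28
E: waits 28, runs 28→38
A: waits 38, runs 38→43
B: waits 43, runs 43→49
F: waits 49, runs 49→52
Sum = 0+11+28+38+43+49 = 169.
FIFO (arrival order): A B C D E F.
A: waits 0, runs 0→5
B: waits 5, runs 5→11
C: waits 11, runs 11→22
D: waits 22, runs 22→39
E: waits 39, runs 39→49
F: waits 49, runs 49→52
Sum = 0+5+11+22+39+49 = 126.
SPT (increasing processing time): F A B E C D.
F: waits 0, runs 0→3
A: waits 3, runs 3→8
B: waits 8, runs 8→14
E: waits 14, runs 14→24
C: waits 24, runs 24→35
D: waits 35, runs 35→52
Sum = 0+3+8+14+24+35 = 84.
LPT 176, EDD 169, FIFO 126, SPT 84 → minimum 84.

84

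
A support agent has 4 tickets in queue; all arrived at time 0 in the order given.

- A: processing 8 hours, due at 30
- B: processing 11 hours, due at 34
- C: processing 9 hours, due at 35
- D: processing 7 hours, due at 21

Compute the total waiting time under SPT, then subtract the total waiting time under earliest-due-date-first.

SPT (increasing processing time): D A C B.
D: waits 0, runs 0→7
A: waits 7, runs 7→15
C: waits 15, runs 15→24
B: waits 24, runs 24→35
Sum = 0+7+15+24 = 46.
EDD (increasing due date): D A B C.
D: waits 0, runs 0→7
A: waits 7, runs 7→15
B: waits 15, runs 15→26
C: waits 26, runs 26→35
Sum = 0+7+15+26 = 48.
Difference = 46 − 48 = -2.

-2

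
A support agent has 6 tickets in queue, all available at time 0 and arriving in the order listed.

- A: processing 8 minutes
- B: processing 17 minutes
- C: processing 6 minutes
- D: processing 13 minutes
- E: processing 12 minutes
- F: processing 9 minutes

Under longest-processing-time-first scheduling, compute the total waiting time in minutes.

LPT (decreasing processing time): B D E F A C.
B: waits 0, runs 0→17
D: waits 17, runs 17→30
E: waits 30, runs 30→42
F: waits 42, runs 42→51
A: waits 51, runs 51→59
C: waits 59, runs 59→65
Sum = 0+17+30+42+51+59 = 199.

199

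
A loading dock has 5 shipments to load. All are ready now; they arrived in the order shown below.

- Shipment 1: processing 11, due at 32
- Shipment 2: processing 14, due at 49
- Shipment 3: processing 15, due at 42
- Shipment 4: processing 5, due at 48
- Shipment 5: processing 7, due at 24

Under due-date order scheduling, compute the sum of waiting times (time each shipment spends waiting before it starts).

96

EDD (increasing due date): Shipment 5 Shipment 1 Shipment 3 Shipment 4 Shipment 2.
Shipment 5: waits 0, runs 0→7
Shipment 1: waits 7, runs 7→18
Shipment 3: waits 18, runs 18→33
Shipment 4: waits 33, runs 33→38
Shipment 2: waits 38, runs 38→52
Sum = 0+7+18+33+38 = 96.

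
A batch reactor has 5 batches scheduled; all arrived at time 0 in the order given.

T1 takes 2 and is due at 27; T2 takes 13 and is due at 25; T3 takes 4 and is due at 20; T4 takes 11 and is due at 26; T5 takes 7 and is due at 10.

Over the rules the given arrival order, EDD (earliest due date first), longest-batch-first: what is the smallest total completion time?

FIFO (arrival order): T1 T2 T3 T4 T5.
T1: 0→2
T2: 2→15
T3: 15→19
T4: 19→30
T5: 30→37
Sum = 2+15+19+30+37 = 103.
EDD (increasing due date): T5 T3 T2 T4 T1.
T5: 0→7
T3: 7→11
T2: 11→24
T4: 24→35
T1: 35→37
Sum = 7+11+24+35+37 = 114.
LPT (decreasing processing time): T2 T4 T5 T3 T1.
T2: 0→13
T4: 13→24
T5: 24→31
T3: 31→35
T1: 35→37
Sum = 13+24+31+35+37 = 140.
FIFO 103, EDD 114, LPT 140 → minimum 103.

103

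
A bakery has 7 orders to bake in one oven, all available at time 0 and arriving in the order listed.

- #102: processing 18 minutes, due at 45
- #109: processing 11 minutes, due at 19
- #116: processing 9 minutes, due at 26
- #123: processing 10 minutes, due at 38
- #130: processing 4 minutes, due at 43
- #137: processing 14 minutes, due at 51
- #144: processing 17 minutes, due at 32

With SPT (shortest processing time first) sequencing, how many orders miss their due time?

SPT (increasing processing time): #130 #116 #123 #109 #137 #144 #102.
#130: 0→4, due 43, tardiness 0
#116: 4→13, due 26, tardiness 0
#123: 13→23, due 38, tardiness 0
#109: 23→34, due 19, tardiness 15
#137: 34→48, due 51, tardiness 0
#144: 48→65, due 32, tardiness 33
#102: 65→83, due 45, tardiness 38
Late orders: 3.

3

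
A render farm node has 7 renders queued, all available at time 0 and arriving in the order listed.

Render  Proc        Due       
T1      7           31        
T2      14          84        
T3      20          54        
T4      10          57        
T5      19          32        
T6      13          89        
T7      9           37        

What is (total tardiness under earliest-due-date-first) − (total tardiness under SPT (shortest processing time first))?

EDD (increasing due date): T1 T5 T7 T3 T4 T2 T6.
T1: 0→7, due 31, tardiness 0
T5: 7→26, due 32, tardiness 0
T7: 26→35, due 37, tardiness 0
T3: 35→55, due 54, tardiness 1
T4: 55→65, due 57, tardiness 8
T2: 65→79, due 84, tardiness 0
T6: 79→92, due 89, tardiness 3
Sum = 0+0+0+1+8+0+3 = 12.
SPT (increasing processing time): T1 T7 T4 T6 T2 T5 T3.
T1: 0→7, due 31, tardiness 0
T7: 7→16, due 37, tardiness 0
T4: 16→26, due 57, tardiness 0
T6: 26→39, due 89, tardiness 0
T2: 39→53, due 84, tardiness 0
T5: 53→72, due 32, tardiness 40
T3: 72→92, due 54, tardiness 38
Sum = 0+0+0+0+0+40+38 = 78.
Difference = 12 − 78 = -66.

-66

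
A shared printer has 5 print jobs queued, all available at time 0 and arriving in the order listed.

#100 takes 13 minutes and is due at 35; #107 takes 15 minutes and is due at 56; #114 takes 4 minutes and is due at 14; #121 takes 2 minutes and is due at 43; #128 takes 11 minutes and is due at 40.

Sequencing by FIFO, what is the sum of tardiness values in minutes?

FIFO (arrival order): #100 #107 #114 #121 #128.
#100: 0→13, due 35, tardiness 0
#107: 13→28, due 56, tardiness 0
#114: 28→32, due 14, tardiness 18
#121: 32→34, due 43, tardiness 0
#128: 34→45, due 40, tardiness 5
Sum = 0+0+18+0+5 = 23.

23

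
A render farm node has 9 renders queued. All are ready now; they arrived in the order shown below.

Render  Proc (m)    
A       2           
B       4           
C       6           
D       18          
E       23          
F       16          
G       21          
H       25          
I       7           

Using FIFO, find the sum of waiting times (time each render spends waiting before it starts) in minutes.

377

FIFO (arrival order): A B C D E F G H I.
A: waits 0, runs 0→2
B: waits 2, runs 2→6
C: waits 6, runs 6→12
D: waits 12, runs 12→30
E: waits 30, runs 30→53
F: waits 53, runs 53→69
G: waits 69, runs 69→90
H: waits 90, runs 90→115
I: waits 115, runs 115→122
Sum = 0+2+6+12+30+53+69+90+115 = 377.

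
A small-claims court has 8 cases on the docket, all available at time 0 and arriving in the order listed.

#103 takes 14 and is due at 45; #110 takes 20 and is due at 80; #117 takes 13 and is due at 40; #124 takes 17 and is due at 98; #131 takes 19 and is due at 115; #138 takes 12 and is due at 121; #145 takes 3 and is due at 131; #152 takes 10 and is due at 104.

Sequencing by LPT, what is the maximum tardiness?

LPT (decreasing processing time): #110 #131 #124 #103 #117 #138 #152 #145.
#110: 0→20, due 80, tardiness 0
#131: 20→39, due 115, tardiness 0
#124: 39→56, due 98, tardiness 0
#103: 56→70, due 45, tardiness 25
#117: 70→83, due 40, tardiness 43
#138: 83→95, due 121, tardiness 0
#152: 95→105, due 104, tardiness 1
#145: 105→108, due 131, tardiness 0
Maximum = 43.

43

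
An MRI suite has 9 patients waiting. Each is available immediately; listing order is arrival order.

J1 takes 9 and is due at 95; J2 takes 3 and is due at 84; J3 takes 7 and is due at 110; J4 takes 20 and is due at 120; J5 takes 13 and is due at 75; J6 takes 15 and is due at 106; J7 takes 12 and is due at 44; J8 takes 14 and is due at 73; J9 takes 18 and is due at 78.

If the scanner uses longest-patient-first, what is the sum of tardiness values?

86

LPT (decreasing processing time): J4 J9 J6 J8 J5 J7 J1 J3 J2.
J4: 0→20, due 120, tardiness 0
J9: 20→38, due 78, tardiness 0
J6: 38→53, due 106, tardiness 0
J8: 53→67, due 73, tardiness 0
J5: 67→80, due 75, tardiness 5
J7: 80→92, due 44, tardiness 48
J1: 92→101, due 95, tardiness 6
J3: 101→108, due 110, tardiness 0
J2: 108→111, due 84, tardiness 27
Sum = 0+0+0+0+5+48+6+0+27 = 86.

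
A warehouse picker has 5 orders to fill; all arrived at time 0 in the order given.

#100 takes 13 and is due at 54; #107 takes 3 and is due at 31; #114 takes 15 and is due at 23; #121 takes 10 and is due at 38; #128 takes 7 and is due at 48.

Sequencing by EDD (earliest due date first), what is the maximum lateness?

-6

EDD (increasing due date): #114 #107 #121 #128 #100.
#114: 0→15, due 23, lateness -8
#107: 15→18, due 31, lateness -13
#121: 18→28, due 38, lateness -10
#128: 28→35, due 48, lateness -13
#100: 35→48, due 54, lateness -6
Maximum = -6.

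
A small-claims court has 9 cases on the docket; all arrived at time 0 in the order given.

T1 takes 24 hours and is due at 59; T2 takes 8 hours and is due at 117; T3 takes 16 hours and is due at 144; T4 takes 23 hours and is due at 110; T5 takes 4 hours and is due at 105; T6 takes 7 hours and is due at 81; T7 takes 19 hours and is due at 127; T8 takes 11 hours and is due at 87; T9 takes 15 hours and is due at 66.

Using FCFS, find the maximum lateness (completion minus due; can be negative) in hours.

FIFO (arrival order): T1 T2 T3 T4 T5 T6 T7 T8 T9.
T1: 0→24, due 59, lateness -35
T2: 24→32, due 117, lateness -85
T3: 32→48, due 144, lateness -96
T4: 48→71, due 110, lateness -39
T5: 71→75, due 105, lateness -30
T6: 75→82, due 81, lateness 1
T7: 82→101, due 127, lateness -26
T8: 101→112, due 87, lateness 25
T9: 112→127, due 66, lateness 61
Maximum = 61.

61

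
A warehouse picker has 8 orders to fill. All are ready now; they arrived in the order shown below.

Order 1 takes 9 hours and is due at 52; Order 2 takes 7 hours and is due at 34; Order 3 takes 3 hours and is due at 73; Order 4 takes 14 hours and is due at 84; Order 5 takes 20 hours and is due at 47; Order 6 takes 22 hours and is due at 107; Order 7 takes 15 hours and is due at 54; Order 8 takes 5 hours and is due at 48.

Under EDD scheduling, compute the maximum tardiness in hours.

EDD (increasing due date): Order 2 Order 5 Order 8 Order 1 Order 7 Order 3 Order 4 Order 6.
Order 2: 0→7, due 34, tardiness 0
Order 5: 7→27, due 47, tardiness 0
Order 8: 27→32, due 48, tardiness 0
Order 1: 32→41, due 52, tardiness 0
Order 7: 41→56, due 54, tardiness 2
Order 3: 56→59, due 73, tardiness 0
Order 4: 59→73, due 84, tardiness 0
Order 6: 73→95, due 107, tardiness 0
Maximum = 2.

2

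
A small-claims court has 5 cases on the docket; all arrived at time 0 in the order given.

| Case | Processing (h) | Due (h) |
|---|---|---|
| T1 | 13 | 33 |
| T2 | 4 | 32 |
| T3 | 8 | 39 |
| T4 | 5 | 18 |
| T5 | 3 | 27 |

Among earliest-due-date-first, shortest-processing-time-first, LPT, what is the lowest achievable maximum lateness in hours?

EDD (increasing due date): T4 T5 T2 T1 T3.
T4: 0→5, due 18, lateness -13
T5: 5→8, due 27, lateness -19
T2: 8→12, due 32, lateness -20
T1: 12→25, due 33, lateness -8
T3: 25→33, due 39, lateness -6
Maximum = -6.
SPT (increasing processing time): T5 T2 T4 T3 T1.
T5: 0→3, due 27, lateness -24
T2: 3→7, due 32, lateness -25
T4: 7→12, due 18, lateness -6
T3: 12→20, due 39, lateness -19
T1: 20→33, due 33, lateness 0
Maximum = 0.
LPT (decreasing processing time): T1 T3 T4 T2 T5.
T1: 0→13, due 33, lateness -20
T3: 13→21, due 39, lateness -18
T4: 21→26, due 18, lateness 8
T2: 26→30, due 32, lateness -2
T5: 30→33, due 27, lateness 6
Maximum = 8.
EDD -6, SPT 0, LPT 8 → minimum -6.

-6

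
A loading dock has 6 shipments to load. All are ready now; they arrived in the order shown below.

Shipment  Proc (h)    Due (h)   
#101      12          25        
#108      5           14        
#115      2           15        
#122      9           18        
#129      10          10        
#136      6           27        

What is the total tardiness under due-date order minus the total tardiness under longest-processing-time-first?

-51

EDD (increasing due date): #129 #108 #115 #122 #101 #136.
#129: 0→10, due 10, tardiness 0
#108: 10→15, due 14, tardiness 1
#115: 15→17, due 15, tardiness 2
#122: 17→26, due 18, tardiness 8
#101: 26→38, due 25, tardiness 13
#136: 38→44, due 27, tardiness 17
Sum = 0+1+2+8+13+17 = 41.
LPT (decreasing processing time): #101 #129 #122 #136 #108 #115.
#101: 0→12, due 25, tardiness 0
#129: 12→22, due 10, tardiness 12
#122: 22→31, due 18, tardiness 13
#136: 31→37, due 27, tardiness 10
#108: 37→42, due 14, tardiness 28
#115: 42→44, due 15, tardiness 29
Sum = 0+12+13+10+28+29 = 92.
Difference = 41 − 92 = -51.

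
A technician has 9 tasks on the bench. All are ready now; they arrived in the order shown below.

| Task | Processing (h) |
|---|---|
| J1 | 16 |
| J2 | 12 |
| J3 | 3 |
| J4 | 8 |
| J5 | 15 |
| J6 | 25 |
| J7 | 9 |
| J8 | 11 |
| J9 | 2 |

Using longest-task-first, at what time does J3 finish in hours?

LPT (decreasing processing time): J6 J1 J5 J2 J8 J7 J4 J3 J9.
J6: 0→25
J1: 25→41
J5: 41→56
J2: 56→68
J8: 68→79
J7: 79→88
J4: 88→96
J3: 96→99

99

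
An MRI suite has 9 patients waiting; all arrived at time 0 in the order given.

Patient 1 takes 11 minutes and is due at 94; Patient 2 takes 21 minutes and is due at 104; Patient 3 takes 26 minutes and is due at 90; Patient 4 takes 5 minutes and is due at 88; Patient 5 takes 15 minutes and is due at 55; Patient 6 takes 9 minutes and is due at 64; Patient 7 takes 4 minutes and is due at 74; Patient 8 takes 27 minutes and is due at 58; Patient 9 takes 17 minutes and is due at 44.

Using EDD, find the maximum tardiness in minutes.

31

EDD (increasing due date): Patient 9 Patient 5 Patient 8 Patient 6 Patient 7 Patient 4 Patient 3 Patient 1 Patient 2.
Patient 9: 0→17, due 44, tardiness 0
Patient 5: 17→32, due 55, tardiness 0
Patient 8: 32→59, due 58, tardiness 1
Patient 6: 59→68, due 64, tardiness 4
Patient 7: 68→72, due 74, tardiness 0
Patient 4: 72→77, due 88, tardiness 0
Patient 3: 77→103, due 90, tardiness 13
Patient 1: 103→114, due 94, tardiness 20
Patient 2: 114→135, due 104, tardiness 31
Maximum = 31.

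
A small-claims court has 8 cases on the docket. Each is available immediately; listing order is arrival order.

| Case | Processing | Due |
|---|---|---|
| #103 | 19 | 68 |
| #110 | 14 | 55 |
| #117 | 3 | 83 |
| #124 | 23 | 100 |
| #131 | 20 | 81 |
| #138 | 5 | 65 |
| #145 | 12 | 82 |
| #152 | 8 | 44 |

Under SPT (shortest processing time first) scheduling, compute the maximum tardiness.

4

SPT (increasing processing time): #117 #138 #152 #145 #110 #103 #131 #124.
#117: 0→3, due 83, tardiness 0
#138: 3→8, due 65, tardiness 0
#152: 8→16, due 44, tardiness 0
#145: 16→28, due 82, tardiness 0
#110: 28→42, due 55, tardiness 0
#103: 42→61, due 68, tardiness 0
#131: 61→81, due 81, tardiness 0
#124: 81→104, due 100, tardiness 4
Maximum = 4.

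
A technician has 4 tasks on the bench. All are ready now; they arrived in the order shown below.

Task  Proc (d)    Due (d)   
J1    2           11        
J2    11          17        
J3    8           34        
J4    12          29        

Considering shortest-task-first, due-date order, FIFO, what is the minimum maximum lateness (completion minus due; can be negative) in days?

-1

SPT (increasing processing time): J1 J3 J2 J4.
J1: 0→2, due 11, lateness -9
J3: 2→10, due 34, lateness -24
J2: 10→21, due 17, lateness 4
J4: 21→33, due 29, lateness 4
Maximum = 4.
EDD (increasing due date): J1 J2 J4 J3.
J1: 0→2, due 11, lateness -9
J2: 2→13, due 17, lateness -4
J4: 13→25, due 29, lateness -4
J3: 25→33, due 34, lateness -1
Maximum = -1.
FIFO (arrival order): J1 J2 J3 J4.
J1: 0→2, due 11, lateness -9
J2: 2→13, due 17, lateness -4
J3: 13→21, due 34, lateness -13
J4: 21→33, due 29, lateness 4
Maximum = 4.
SPT 4, EDD -1, FIFO 4 → minimum -1.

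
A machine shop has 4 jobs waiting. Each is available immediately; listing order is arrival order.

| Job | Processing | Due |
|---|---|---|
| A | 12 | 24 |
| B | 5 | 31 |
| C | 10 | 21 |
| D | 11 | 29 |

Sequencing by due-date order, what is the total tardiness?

11

EDD (increasing due date): C A D B.
C: 0→10, due 21, tardiness 0
A: 10→22, due 24, tardiness 0
D: 22→33, due 29, tardiness 4
B: 33→38, due 31, tardiness 7
Sum = 0+0+4+7 = 11.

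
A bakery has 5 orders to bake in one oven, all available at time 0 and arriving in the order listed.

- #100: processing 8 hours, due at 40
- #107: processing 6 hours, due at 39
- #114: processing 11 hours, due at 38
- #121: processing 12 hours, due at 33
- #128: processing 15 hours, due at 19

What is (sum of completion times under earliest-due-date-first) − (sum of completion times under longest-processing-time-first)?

-2

EDD (increasing due date): #128 #121 #114 #107 #100.
#128: 0→15
#121: 15→27
#114: 27→38
#107: 38→44
#100: 44→52
Sum = 15+27+38+44+52 = 176.
LPT (decreasing processing time): #128 #121 #114 #100 #107.
#128: 0→15
#121: 15→27
#114: 27→38
#100: 38→46
#107: 46→52
Sum = 15+27+38+46+52 = 178.
Difference = 176 − 178 = -2.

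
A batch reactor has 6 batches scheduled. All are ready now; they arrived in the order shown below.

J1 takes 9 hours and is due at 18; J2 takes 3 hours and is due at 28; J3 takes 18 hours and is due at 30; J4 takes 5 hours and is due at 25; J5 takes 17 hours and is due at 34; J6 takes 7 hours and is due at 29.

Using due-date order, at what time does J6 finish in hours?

24

EDD (increasing due date): J1 J4 J2 J6 J3 J5.
J1: 0→9
J4: 9→14
J2: 14→17
J6: 17→24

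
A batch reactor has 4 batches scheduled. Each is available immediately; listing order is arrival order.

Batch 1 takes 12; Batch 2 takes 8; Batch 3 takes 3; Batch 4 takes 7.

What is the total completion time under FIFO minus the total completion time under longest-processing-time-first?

-4

FIFO (arrival order): Batch 1 Batch 2 Batch 3 Batch 4.
Batch 1: 0→12
Batch 2: 12→20
Batch 3: 20→23
Batch 4: 23→30
Sum = 12+20+23+30 = 85.
LPT (decreasing processing time): Batch 1 Batch 2 Batch 4 Batch 3.
Batch 1: 0→12
Batch 2: 12→20
Batch 4: 20→27
Batch 3: 27→30
Sum = 12+20+27+30 = 89.
Difference = 85 − 89 = -4.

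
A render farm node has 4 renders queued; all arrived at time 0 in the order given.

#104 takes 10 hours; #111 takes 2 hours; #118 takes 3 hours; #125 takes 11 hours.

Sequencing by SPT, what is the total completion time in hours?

SPT (increasing processing time): #111 #118 #104 #125.
#111: 0→2
#118: 2→5
#104: 5→15
#125: 15→26
Sum = 2+5+15+26 = 48.

48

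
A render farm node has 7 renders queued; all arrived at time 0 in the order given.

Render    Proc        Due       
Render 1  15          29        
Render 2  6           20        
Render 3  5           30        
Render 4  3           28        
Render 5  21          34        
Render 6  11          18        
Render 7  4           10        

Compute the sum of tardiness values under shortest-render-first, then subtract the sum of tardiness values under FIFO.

-59

SPT (increasing processing time): Render 4 Render 7 Render 3 Render 2 Render 6 Render 1 Render 5.
Render 4: 0→3, due 28, tardiness 0
Render 7: 3→7, due 10, tardiness 0
Render 3: 7→12, due 30, tardiness 0
Render 2: 12→18, due 20, tardiness 0
Render 6: 18→29, due 18, tardiness 11
Render 1: 29→44, due 29, tardiness 15
Render 5: 44→65, due 34, tardiness 31
Sum = 0+0+0+0+11+15+31 = 57.
FIFO (arrival order): Render 1 Render 2 Render 3 Render 4 Render 5 Render 6 Render 7.
Render 1: 0→15, due 29, tardiness 0
Render 2: 15→21, due 20, tardiness 1
Render 3: 21→26, due 30, tardiness 0
Render 4: 26→29, due 28, tardiness 1
Render 5: 29→50, due 34, tardiness 16
Render 6: 50→61, due 18, tardiness 43
Render 7: 61→65, due 10, tardiness 55
Sum = 0+1+0+1+16+43+55 = 116.
Difference = 57 − 116 = -59.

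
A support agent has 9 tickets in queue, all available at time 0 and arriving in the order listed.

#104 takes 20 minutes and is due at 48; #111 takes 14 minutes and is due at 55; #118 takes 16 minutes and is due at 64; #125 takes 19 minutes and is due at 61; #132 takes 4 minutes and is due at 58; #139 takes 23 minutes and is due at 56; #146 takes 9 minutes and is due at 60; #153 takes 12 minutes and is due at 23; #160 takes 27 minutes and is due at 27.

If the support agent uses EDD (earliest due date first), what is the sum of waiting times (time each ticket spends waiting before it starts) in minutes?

616

EDD (increasing due date): #153 #160 #104 #111 #139 #132 #146 #125 #118.
#153: waits 0, runs 0→12
#160: waits 12, runs 12→39
#104: waits 39, runs 39→59
#111: waits 59, runs 59→73
#139: waits 73, runs 73→96
#132: waits 96, runs 96→100
#146: waits 100, runs 100→109
#125: waits 109, runs 109→128
#118: waits 128, runs 128→144
Sum = 0+12+39+59+73+96+100+109+128 = 616.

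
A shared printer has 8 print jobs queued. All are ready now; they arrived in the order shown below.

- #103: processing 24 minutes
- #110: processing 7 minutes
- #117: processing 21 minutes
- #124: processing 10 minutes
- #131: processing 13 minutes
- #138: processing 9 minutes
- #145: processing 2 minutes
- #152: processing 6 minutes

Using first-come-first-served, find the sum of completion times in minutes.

FIFO (arrival order): #103 #110 #117 #124 #131 #138 #145 #152.
#103: 0→24
#110: 24→31
#117: 31→52
#124: 52→62
#131: 62→75
#138: 75→84
#145: 84→86
#152: 86→92
Sum = 24+31+52+62+75+84+86+92 = 506.

506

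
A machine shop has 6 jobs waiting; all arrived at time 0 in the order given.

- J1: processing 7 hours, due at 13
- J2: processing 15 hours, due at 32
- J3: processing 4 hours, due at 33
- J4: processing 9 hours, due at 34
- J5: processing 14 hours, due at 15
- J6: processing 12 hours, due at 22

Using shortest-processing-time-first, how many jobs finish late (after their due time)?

3

SPT (increasing processing time): J3 J1 J4 J6 J5 J2.
J3: 0→4, due 33, tardiness 0
J1: 4→11, due 13, tardiness 0
J4: 11→20, due 34, tardiness 0
J6: 20→32, due 22, tardiness 10
J5: 32→46, due 15, tardiness 31
J2: 46→61, due 32, tardiness 29
Late jobs: 3.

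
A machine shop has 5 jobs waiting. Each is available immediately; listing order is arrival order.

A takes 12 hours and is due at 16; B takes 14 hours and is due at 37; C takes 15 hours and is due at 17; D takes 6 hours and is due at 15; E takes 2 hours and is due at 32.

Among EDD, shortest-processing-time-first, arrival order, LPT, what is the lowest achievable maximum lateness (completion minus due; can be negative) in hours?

EDD (increasing due date): D A C E B.
D: 0→6, due 15, lateness -9
A: 6→18, due 16, lateness 2
C: 18→33, due 17, lateness 16
E: 33→35, due 32, lateness 3
B: 35→49, due 37, lateness 12
Maximum = 16.
SPT (increasing processing time): E D A B C.
E: 0→2, due 32, lateness -30
D: 2→8, due 15, lateness -7
A: 8→20, due 16, lateness 4
B: 20→34, due 37, lateness -3
C: 34→49, due 17, lateness 32
Maximum = 32.
FIFO (arrival order): A B C D E.
A: 0→12, due 16, lateness -4
B: 12→26, due 37, lateness -11
C: 26→41, due 17, lateness 24
D: 41→47, due 15, lateness 32
E: 47→49, due 32, lateness 17
Maximum = 32.
LPT (decreasing processing time): C B A D E.
C: 0→15, due 17, lateness -2
B: 15→29, due 37, lateness -8
A: 29→41, due 16, lateness 25
D: 41→47, due 15, lateness 32
E: 47→49, due 32, lateness 17
Maximum = 32.
EDD 16, SPT 32, FIFO 32, LPT 32 → minimum 16.

16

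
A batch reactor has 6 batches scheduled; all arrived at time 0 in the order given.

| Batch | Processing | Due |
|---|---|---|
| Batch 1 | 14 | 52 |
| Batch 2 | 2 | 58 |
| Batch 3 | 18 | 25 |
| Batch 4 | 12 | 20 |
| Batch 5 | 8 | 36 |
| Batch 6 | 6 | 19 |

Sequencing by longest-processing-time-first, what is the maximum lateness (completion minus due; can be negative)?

LPT (decreasing processing time): Batch 3 Batch 1 Batch 4 Batch 5 Batch 6 Batch 2.
Batch 3: 0→18, due 25, lateness -7
Batch 1: 18→32, due 52, lateness -20
Batch 4: 32→44, due 20, lateness 24
Batch 5: 44→52, due 36, lateness 16
Batch 6: 52→58, due 19, lateness 39
Batch 2: 58→60, due 58, lateness 2
Maximum = 39.

39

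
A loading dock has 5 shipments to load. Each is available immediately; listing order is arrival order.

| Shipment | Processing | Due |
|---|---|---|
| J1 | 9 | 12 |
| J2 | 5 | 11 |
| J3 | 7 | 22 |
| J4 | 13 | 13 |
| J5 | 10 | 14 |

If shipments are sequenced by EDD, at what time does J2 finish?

EDD (increasing due date): J2 J1 J4 J5 J3.
J2: 0→5

5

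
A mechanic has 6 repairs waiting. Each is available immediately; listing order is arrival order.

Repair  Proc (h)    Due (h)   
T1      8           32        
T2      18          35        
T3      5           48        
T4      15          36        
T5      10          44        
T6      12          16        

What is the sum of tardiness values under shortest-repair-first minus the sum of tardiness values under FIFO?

-8

SPT (increasing processing time): T3 T1 T5 T6 T4 T2.
T3: 0→5, due 48, tardiness 0
T1: 5→13, due 32, tardiness 0
T5: 13→23, due 44, tardiness 0
T6: 23→35, due 16, tardiness 19
T4: 35→50, due 36, tardiness 14
T2: 50→68, due 35, tardiness 33
Sum = 0+0+0+19+14+33 = 66.
FIFO (arrival order): T1 T2 T3 T4 T5 T6.
T1: 0→8, due 32, tardiness 0
T2: 8→26, due 35, tardiness 0
T3: 26→31, due 48, tardiness 0
T4: 31→46, due 36, tardiness 10
T5: 46→56, due 44, tardiness 12
T6: 56→68, due 16, tardiness 52
Sum = 0+0+0+10+12+52 = 74.
Difference = 66 − 74 = -8.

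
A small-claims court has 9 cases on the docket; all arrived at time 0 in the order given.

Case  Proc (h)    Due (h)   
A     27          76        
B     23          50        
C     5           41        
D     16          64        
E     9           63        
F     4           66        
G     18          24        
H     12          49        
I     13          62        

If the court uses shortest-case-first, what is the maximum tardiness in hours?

SPT (increasing processing time): F C E H I D G B A.
F: 0→4, due 66, tardiness 0
C: 4→9, due 41, tardiness 0
E: 9→18, due 63, tardiness 0
H: 18→30, due 49, tardiness 0
I: 30→43, due 62, tardiness 0
D: 43→59, due 64, tardiness 0
G: 59→77, due 24, tardiness 53
B: 77→100, due 50, tardiness 50
A: 100→127, due 76, tardiness 51
Maximum = 53.

53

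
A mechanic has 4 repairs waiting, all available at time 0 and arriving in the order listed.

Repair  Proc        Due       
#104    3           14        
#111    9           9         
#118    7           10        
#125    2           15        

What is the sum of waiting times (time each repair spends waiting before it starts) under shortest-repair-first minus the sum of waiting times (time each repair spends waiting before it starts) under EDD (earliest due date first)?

-25

SPT (increasing processing time): #125 #104 #118 #111.
#125: waits 0, runs 0→2
#104: waits 2, runs 2→5
#118: waits 5, runs 5→12
#111: waits 12, runs 12→21
Sum = 0+2+5+12 = 19.
EDD (increasing due date): #111 #118 #104 #125.
#111: waits 0, runs 0→9
#118: waits 9, runs 9→16
#104: waits 16, runs 16→19
#125: waits 19, runs 19→21
Sum = 0+9+16+19 = 44.
Difference = 19 − 44 = -25.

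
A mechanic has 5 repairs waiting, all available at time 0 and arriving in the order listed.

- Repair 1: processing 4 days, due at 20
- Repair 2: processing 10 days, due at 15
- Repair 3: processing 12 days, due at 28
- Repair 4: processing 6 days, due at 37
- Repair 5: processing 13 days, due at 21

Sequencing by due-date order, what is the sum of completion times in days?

135

EDD (increasing due date): Repair 2 Repair 1 Repair 5 Repair 3 Repair 4.
Repair 2: 0→10
Repair 1: 10→14
Repair 5: 14→27
Repair 3: 27→39
Repair 4: 39→45
Sum = 10+14+27+39+45 = 135.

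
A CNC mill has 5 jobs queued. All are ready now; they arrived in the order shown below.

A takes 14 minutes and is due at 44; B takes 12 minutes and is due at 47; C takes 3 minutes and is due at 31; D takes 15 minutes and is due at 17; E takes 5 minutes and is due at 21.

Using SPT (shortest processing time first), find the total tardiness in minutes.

SPT (increasing processing time): C E B A D.
C: 0→3, due 31, tardiness 0
E: 3→8, due 21, tardiness 0
B: 8→20, due 47, tardiness 0
A: 20→34, due 44, tardiness 0
D: 34→49, due 17, tardiness 32
Sum = 0+0+0+0+32 = 32.

32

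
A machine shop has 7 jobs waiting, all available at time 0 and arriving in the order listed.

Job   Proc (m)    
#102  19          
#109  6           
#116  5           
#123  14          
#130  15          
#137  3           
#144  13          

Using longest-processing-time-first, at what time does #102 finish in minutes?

19

LPT (decreasing processing time): #102 #130 #123 #144 #109 #116 #137.
#102: 0→19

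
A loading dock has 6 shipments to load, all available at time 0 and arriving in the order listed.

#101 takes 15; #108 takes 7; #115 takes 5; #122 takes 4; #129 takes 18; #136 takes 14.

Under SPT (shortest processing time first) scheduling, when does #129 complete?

63

SPT (increasing processing time): #122 #115 #108 #136 #101 #129.
#122: 0→4
#115: 4→9
#108: 9→16
#136: 16→30
#101: 30→45
#129: 45→63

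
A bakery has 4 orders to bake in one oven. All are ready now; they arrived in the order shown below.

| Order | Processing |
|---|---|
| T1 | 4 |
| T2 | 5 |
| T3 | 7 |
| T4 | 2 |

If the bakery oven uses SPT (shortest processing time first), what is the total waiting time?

19

SPT (increasing processing time): T4 T1 T2 T3.
T4: waits 0, runs 0→2
T1: waits 2, runs 2→6
T2: waits 6, runs 6→11
T3: waits 11, runs 11→18
Sum = 0+2+6+11 = 19.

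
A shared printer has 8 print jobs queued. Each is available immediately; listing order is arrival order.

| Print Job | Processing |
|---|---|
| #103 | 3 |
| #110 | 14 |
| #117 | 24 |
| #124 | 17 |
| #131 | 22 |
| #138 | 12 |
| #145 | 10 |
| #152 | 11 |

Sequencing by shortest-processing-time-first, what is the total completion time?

395

SPT (increasing processing time): #103 #145 #152 #138 #110 #124 #131 #117.
#103: 0→3
#145: 3→13
#152: 13→24
#138: 24→36
#110: 36→50
#124: 50→67
#131: 67→89
#117: 89→113
Sum = 3+13+24+36+50+67+89+113 = 395.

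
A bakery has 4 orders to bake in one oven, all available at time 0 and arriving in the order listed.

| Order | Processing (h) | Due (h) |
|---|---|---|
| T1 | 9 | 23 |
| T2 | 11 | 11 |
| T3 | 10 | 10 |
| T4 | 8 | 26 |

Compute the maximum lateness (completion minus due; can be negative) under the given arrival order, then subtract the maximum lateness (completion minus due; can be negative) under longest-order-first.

8

FIFO (arrival order): T1 T2 T3 T4.
T1: 0→9, due 23, lateness -14
T2: 9→20, due 11, lateness 9
T3: 20→30, due 10, lateness 20
T4: 30→38, due 26, lateness 12
Maximum = 20.
LPT (decreasing processing time): T2 T3 T1 T4.
T2: 0→11, due 11, lateness 0
T3: 11→21, due 10, lateness 11
T1: 21→30, due 23, lateness 7
T4: 30→38, due 26, lateness 12
Maximum = 12.
Difference = 20 − 12 = 8.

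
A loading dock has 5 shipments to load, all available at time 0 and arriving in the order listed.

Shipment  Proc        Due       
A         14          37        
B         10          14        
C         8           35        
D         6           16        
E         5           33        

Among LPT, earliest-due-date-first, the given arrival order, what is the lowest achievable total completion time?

119

LPT (decreasing processing time): A B C D E.
A: 0→14
B: 14→24
C: 24→32
D: 32→38
E: 38→43
Sum = 14+24+32+38+43 = 151.
EDD (increasing due date): B D E C A.
B: 0→10
D: 10→16
E: 16→21
C: 21→29
A: 29→43
Sum = 10+16+21+29+43 = 119.
FIFO (arrival order): A B C D E.
A: 0→14
B: 14→24
C: 24→32
D: 32→38
E: 38→43
Sum = 14+24+32+38+43 = 151.
LPT 151, EDD 119, FIFO 151 → minimum 119.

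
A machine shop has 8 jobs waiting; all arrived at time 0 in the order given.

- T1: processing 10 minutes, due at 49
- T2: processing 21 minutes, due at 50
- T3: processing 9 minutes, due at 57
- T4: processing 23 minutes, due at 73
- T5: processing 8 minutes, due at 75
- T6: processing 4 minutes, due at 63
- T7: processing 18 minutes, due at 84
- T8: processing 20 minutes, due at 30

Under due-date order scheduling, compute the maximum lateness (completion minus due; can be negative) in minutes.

EDD (increasing due date): T8 T1 T2 T3 T6 T4 T5 T7.
T8: 0→20, due 30, lateness -10
T1: 20→30, due 49, lateness -19
T2: 30→51, due 50, lateness 1
T3: 51→60, due 57, lateness 3
T6: 60→64, due 63, lateness 1
T4: 64→87, due 73, lateness 14
T5: 87→95, due 75, lateness 20
T7: 95→113, due 84, lateness 29
Maximum = 29.

29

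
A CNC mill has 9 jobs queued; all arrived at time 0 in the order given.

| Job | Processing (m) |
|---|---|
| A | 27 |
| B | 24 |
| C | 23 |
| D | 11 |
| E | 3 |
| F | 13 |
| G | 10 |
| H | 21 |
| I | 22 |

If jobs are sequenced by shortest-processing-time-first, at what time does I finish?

80

SPT (increasing processing time): E G D F H I C B A.
E: 0→3
G: 3→13
D: 13→24
F: 24→37
H: 37→58
I: 58→80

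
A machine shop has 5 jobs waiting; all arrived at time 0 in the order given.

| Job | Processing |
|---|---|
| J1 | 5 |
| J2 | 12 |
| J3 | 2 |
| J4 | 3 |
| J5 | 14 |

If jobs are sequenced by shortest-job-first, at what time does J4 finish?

SPT (increasing processing time): J3 J4 J1 J2 J5.
J3: 0→2
J4: 2→5

5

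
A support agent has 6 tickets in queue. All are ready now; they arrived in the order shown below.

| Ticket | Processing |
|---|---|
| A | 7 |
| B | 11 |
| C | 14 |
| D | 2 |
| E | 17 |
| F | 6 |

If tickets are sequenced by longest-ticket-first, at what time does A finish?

49

LPT (decreasing processing time): E C B A F D.
E: 0→17
C: 17→31
B: 31→42
A: 42→49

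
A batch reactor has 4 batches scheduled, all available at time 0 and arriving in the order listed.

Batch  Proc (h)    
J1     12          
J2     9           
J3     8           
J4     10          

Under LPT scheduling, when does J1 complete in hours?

12

LPT (decreasing processing time): J1 J4 J2 J3.
J1: 0→12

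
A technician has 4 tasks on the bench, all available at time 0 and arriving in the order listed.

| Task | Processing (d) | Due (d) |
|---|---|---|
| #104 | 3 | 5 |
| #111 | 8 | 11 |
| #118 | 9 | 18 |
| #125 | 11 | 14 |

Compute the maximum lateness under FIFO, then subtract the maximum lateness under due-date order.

FIFO (arrival order): #104 #111 #118 #125.
#104: 0→3, due 5, lateness -2
#111: 3→11, due 11, lateness 0
#118: 11→20, due 18, lateness 2
#125: 20→31, due 14, lateness 17
Maximum = 17.
EDD (increasing due date): #104 #111 #125 #118.
#104: 0→3, due 5, lateness -2
#111: 3→11, due 11, lateness 0
#125: 11→22, due 14, lateness 8
#118: 22→31, due 18, lateness 13
Maximum = 13.
Difference = 17 − 13 = 4.

4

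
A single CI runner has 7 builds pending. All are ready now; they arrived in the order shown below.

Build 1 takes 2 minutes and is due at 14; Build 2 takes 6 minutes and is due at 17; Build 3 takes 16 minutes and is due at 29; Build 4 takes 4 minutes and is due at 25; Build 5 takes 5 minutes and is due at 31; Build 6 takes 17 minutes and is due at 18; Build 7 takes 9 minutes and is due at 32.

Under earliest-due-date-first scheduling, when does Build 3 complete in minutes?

EDD (increasing due date): Build 1 Build 2 Build 6 Build 4 Build 3 Build 5 Build 7.
Build 1: 0→2
Build 2: 2→8
Build 6: 8→25
Build 4: 25→29
Build 3: 29→45

45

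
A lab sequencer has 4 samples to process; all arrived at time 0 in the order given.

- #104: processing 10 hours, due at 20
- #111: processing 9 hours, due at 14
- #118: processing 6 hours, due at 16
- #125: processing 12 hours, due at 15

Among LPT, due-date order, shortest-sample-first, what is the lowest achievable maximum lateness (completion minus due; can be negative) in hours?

17

LPT (decreasing processing time): #125 #104 #111 #118.
#125: 0→12, due 15, lateness -3
#104: 12→22, due 20, lateness 2
#111: 22→31, due 14, lateness 17
#118: 31→37, due 16, lateness 21
Maximum = 21.
EDD (increasing due date): #111 #125 #118 #104.
#111: 0→9, due 14, lateness -5
#125: 9→21, due 15, lateness 6
#118: 21→27, due 16, lateness 11
#104: 27→37, due 20, lateness 17
Maximum = 17.
SPT (increasing processing time): #118 #111 #104 #125.
#118: 0→6, due 16, lateness -10
#111: 6→15, due 14, lateness 1
#104: 15→25, due 20, lateness 5
#125: 25→37, due 15, lateness 22
Maximum = 22.
LPT 21, EDD 17, SPT 22 → minimum 17.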